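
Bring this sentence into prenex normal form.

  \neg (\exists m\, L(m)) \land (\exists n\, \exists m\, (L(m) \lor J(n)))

Push ¬ through the quantifiers and connectives to reach negation normal form:
  (\forall m\, \neg L(m)) \land (\exists n\, \exists m\, (L(m) \lor J(n)))
Standardize variables apart so no two quantifiers bind the same name: m↦v.
  (\forall m\, \neg L(m)) \land (\exists n\, \exists v\, (L(v) \lor J(n)))
Pull the quantifiers to the front (each side's bound variable is not free in the other side):
  \forall m\, \exists n\, \exists v\, (\neg L(m) \land (L(v) \lor J(n)))

\forall m\, \exists n\, \exists v\, (\neg L(m) \land (L(v) \lor J(n)))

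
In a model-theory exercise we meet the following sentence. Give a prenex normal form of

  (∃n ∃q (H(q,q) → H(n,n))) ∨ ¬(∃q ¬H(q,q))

∃n ∃q ∀y (¬H(q,q) ∨ H(n,n) ∨ H(y,y))

First replace A → B with ¬A ∨ B.
  (∃n ∃q (¬H(q,q) ∨ H(n,n))) ∨ ¬(∃q ¬H(q,q))
Move each ¬ inward, flipping quantifiers it crosses:
  (∃n ∃q (¬H(q,q) ∨ H(n,n))) ∨ (∀q H(q,q))
Rename bound variables to avoid capture: q↦y.
  (∃n ∃q (¬H(q,q) ∨ H(n,n))) ∨ (∀y H(y,y))
Finally move all quantifiers to the prefix:
  ∃n ∃q ∀y (¬H(q,q) ∨ H(n,n) ∨ H(y,y))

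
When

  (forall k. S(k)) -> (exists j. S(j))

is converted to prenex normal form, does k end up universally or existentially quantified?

First replace A → B with ¬A ∨ B.
  ~(forall k. S(k)) | (exists j. S(j))
Push ¬ through the quantifiers and connectives to reach negation normal form:
  (exists k. ~S(k)) | (exists j. S(j))
Finally move all quantifiers to the prefix:
  exists k. exists j. (~S(k) | S(j))
The quantifier forall k sits under an odd number of negations (counting the antecedent side of each →), so it flips to exists k.

existential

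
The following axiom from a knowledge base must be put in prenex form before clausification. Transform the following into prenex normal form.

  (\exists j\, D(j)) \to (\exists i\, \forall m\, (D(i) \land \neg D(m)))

Rewrite implications/biconditionals: A → B as ¬A ∨ B.
  \neg (\exists j\, D(j)) \lor (\exists i\, \forall m\, (D(i) \land \neg D(m)))
Push ¬ through the quantifiers and connectives to reach negation normal form:
  (\forall j\, \neg D(j)) \lor (\exists i\, \forall m\, (D(i) \land \neg D(m)))
All bound variables are already distinct, so no renaming is needed.
Extract every quantifier outward, since the variables are now distinct and don't occur free across branches:
  \forall j\, \exists i\, \forall m\, (\neg D(j) \lor D(i) \land \neg D(m))

\forall j\, \exists i\, \forall m\, (\neg D(j) \lor D(i) \land \neg D(m))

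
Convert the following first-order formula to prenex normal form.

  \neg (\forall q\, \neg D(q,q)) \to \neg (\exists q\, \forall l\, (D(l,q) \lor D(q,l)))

Eliminate → and ↔ using ¬ and ∨.
  \neg \neg (\forall q\, \neg D(q,q)) \lor \neg (\exists q\, \forall l\, (D(l,q) \lor D(q,l)))
Move each ¬ inward, flipping quantifiers it crosses:
  (\forall q\, \neg D(q,q)) \lor (\forall q\, \exists l\, (\neg D(l,q) \land \neg D(q,l)))
Give each quantifier a distinct variable: q↦x1.
  (\forall q\, \neg D(q,q)) \lor (\forall x1\, \exists l\, (\neg D(l,x1) \land \neg D(x1,l)))
Finally move all quantifiers to the prefix:
  \forall q\, \forall x1\, \exists l\, (\neg D(q,q) \lor \neg D(l,x1) \land \neg D(x1,l))

\forall q\, \forall x1\, \exists l\, (\neg D(q,q) \lor \neg D(l,x1) \land \neg D(x1,l))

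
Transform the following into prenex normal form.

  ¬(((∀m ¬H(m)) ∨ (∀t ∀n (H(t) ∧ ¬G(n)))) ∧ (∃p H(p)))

∃m ∃t ∃n ∀p (H(m) ∧ (¬H(t) ∨ G(n)) ∨ ¬H(p))

Move each ¬ inward, flipping quantifiers it crosses:
  (∃m H(m)) ∧ (∃t ∃n (¬H(t) ∨ G(n))) ∨ (∀p ¬H(p))
All bound variables are already distinct, so no renaming is needed.
Finally move all quantifiers to the prefix:
  ∃m ∃t ∃n ∀p (H(m) ∧ (¬H(t) ∨ G(n)) ∨ ¬H(p))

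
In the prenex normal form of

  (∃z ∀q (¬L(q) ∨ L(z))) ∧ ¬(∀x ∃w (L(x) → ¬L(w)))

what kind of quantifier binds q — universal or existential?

universal

First replace A → B with ¬A ∨ B.
  (∃z ∀q (¬L(q) ∨ L(z))) ∧ ¬(∀x ∃w (¬L(x) ∨ ¬L(w)))
Push ¬ through the quantifiers and connectives to reach negation normal form:
  (∃z ∀q (¬L(q) ∨ L(z))) ∧ (∃x ∀w (L(x) ∧ L(w)))
All bound variables are already distinct, so no renaming is needed.
Finally move all quantifiers to the prefix:
  ∃z ∀q ∃x ∀w ((¬L(q) ∨ L(z)) ∧ L(x) ∧ L(w))
The quantifier ∀q sits under an even number of negations (counting the antecedent side of each →), so it remains universal.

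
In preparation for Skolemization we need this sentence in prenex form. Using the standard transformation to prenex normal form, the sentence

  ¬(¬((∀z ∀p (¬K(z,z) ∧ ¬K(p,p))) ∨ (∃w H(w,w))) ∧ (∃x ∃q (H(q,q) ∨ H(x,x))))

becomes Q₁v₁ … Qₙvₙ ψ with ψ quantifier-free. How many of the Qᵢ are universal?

Push ¬ through the quantifiers and connectives to reach negation normal form:
  (∀z ∀p (¬K(z,z) ∧ ¬K(p,p))) ∨ (∃w H(w,w)) ∨ (∀x ∀q (¬H(q,q) ∧ ¬H(x,x)))
All bound variables are already distinct, so no renaming is needed.
Pull the quantifiers to the front (each side's bound variable is not free in the other side):
  ∀z ∀p ∃w ∀x ∀q (¬K(z,z) ∧ ¬K(p,p) ∨ H(w,w) ∨ ¬H(q,q) ∧ ¬H(x,x))
The prefix is ∀z ∀p ∃w ∀x ∀q: 4 universal, 1 existential.

4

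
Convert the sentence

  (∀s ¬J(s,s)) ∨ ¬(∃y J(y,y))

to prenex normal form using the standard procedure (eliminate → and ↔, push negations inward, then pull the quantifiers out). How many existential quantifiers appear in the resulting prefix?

0

Push ¬ through the quantifiers and connectives to reach negation normal form:
  (∀s ¬J(s,s)) ∨ (∀y ¬J(y,y))
All bound variables are already distinct, so no renaming is needed.
Pull the quantifiers to the front (each side's bound variable is not free in the other side):
  ∀s ∀y (¬J(s,s) ∨ ¬J(y,y))
The prefix is ∀s ∀y: 2 universal, 0 existential.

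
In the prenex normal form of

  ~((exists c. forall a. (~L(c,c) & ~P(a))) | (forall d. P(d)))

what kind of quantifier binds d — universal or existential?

existential

Drive negations inward (¬∀x A ≡ ∃x ¬A, ¬∃x A ≡ ∀x ¬A, De Morgan for ∧/∨):
  (forall c. exists a. (L(c,c) | P(a))) & (exists d. ~P(d))
Finally move all quantifiers to the prefix:
  forall c. exists a. exists d. ((L(c,c) | P(a)) & ~P(d))
The quantifier forall d sits under an odd number of negations, so it flips to exists d.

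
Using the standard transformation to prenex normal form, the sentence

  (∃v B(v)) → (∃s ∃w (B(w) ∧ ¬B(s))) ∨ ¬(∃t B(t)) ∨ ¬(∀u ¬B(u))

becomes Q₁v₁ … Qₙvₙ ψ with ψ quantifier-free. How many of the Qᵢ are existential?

3

Eliminate → and ↔ using ¬ and ∨.
  ¬(∃v B(v)) ∨ (∃s ∃w (B(w) ∧ ¬B(s))) ∨ ¬(∃t B(t)) ∨ ¬(∀u ¬B(u))
Push ¬ through the quantifiers and connectives to reach negation normal form:
  (∀v ¬B(v)) ∨ (∃s ∃w (B(w) ∧ ¬B(s))) ∨ (∀t ¬B(t)) ∨ (∃u B(u))
Finally move all quantifiers to the prefix:
  ∀v ∃s ∃w ∀t ∃u (¬B(v) ∨ B(w) ∧ ¬B(s) ∨ ¬B(t) ∨ B(u))
The prefix is ∀v ∃s ∃w ∀t ∃u: 2 universal, 3 existential.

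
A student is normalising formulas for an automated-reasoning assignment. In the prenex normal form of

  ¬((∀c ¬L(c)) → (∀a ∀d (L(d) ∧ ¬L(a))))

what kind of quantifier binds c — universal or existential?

universal

Eliminate → and ↔ using ¬ and ∨.
  ¬(¬(∀c ¬L(c)) ∨ (∀a ∀d (L(d) ∧ ¬L(a))))
Push ¬ through the quantifiers and connectives to reach negation normal form:
  (∀c ¬L(c)) ∧ (∃a ∃d (¬L(d) ∨ L(a)))
All bound variables are already distinct, so no renaming is needed.
Finally move all quantifiers to the prefix:
  ∀c ∃a ∃d (¬L(c) ∧ (¬L(d) ∨ L(a)))
The quantifier ∀c sits under an even number of negations (counting the antecedent side of each →), so it remains universal.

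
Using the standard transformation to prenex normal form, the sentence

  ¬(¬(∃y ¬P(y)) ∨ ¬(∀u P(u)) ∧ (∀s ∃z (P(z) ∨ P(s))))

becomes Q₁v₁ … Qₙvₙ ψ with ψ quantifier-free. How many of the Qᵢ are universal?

2

Push ¬ through the quantifiers and connectives to reach negation normal form:
  (∃y ¬P(y)) ∧ ((∀u P(u)) ∨ (∃s ∀z (¬P(z) ∧ ¬P(s))))
Finally move all quantifiers to the prefix:
  ∃y ∀u ∃s ∀z (¬P(y) ∧ (P(u) ∨ ¬P(z) ∧ ¬P(s)))
The prefix is ∃y ∀u ∃s ∀z: 2 universal, 2 existential.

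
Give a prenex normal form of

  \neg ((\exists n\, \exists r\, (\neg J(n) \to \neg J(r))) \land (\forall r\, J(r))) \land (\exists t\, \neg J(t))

\forall n\, \forall r\, \exists w1\, \exists t\, ((\neg J(n) \land J(r) \lor \neg J(w1)) \land \neg J(t))

First replace A → B with ¬A ∨ B.
  \neg ((\exists n\, \exists r\, (\neg \neg J(n) \lor \neg J(r))) \land (\forall r\, J(r))) \land (\exists t\, \neg J(t))
Drive negations inward (¬∀x A ≡ ∃x ¬A, ¬∃x A ≡ ∀x ¬A, De Morgan for ∧/∨):
  ((\forall n\, \forall r\, (\neg J(n) \land J(r))) \lor (\exists r\, \neg J(r))) \land (\exists t\, \neg J(t))
Standardize variables apart so no two quantifiers bind the same name: r↦w1.
  ((\forall n\, \forall r\, (\neg J(n) \land J(r))) \lor (\exists w1\, \neg J(w1))) \land (\exists t\, \neg J(t))
Extract every quantifier outward, since the variables are now distinct and don't occur free across branches:
  \forall n\, \forall r\, \exists w1\, \exists t\, ((\neg J(n) \land J(r) \lor \neg J(w1)) \land \neg J(t))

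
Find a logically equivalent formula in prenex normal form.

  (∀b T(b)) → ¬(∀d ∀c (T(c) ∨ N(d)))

∃b ∃d ∃c (¬T(b) ∨ ¬T(c) ∧ ¬N(d))

Rewrite implications/biconditionals: A → B as ¬A ∨ B.
  ¬(∀b T(b)) ∨ ¬(∀d ∀c (T(c) ∨ N(d)))
Move each ¬ inward, flipping quantifiers it crosses:
  (∃b ¬T(b)) ∨ (∃d ∃c (¬T(c) ∧ ¬N(d)))
All bound variables are already distinct, so no renaming is needed.
Finally move all quantifiers to the prefix:
  ∃b ∃d ∃c (¬T(b) ∨ ¬T(c) ∧ ¬N(d))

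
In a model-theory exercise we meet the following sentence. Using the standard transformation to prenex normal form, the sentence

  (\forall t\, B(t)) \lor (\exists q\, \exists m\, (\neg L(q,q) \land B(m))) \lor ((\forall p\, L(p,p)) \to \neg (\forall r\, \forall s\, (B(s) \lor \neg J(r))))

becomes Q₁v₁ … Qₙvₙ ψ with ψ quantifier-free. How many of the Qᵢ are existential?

5

Eliminate → and ↔ using ¬ and ∨.
  (\forall t\, B(t)) \lor (\exists q\, \exists m\, (\neg L(q,q) \land B(m))) \lor \neg (\forall p\, L(p,p)) \lor \neg (\forall r\, \forall s\, (B(s) \lor \neg J(r)))
Push ¬ through the quantifiers and connectives to reach negation normal form:
  (\forall t\, B(t)) \lor (\exists q\, \exists m\, (\neg L(q,q) \land B(m))) \lor (\exists p\, \neg L(p,p)) \lor (\exists r\, \exists s\, (\neg B(s) \land J(r)))
All bound variables are already distinct, so no renaming is needed.
Extract every quantifier outward, since the variables are now distinct and don't occur free across branches:
  \forall t\, \exists q\, \exists m\, \exists p\, \exists r\, \exists s\, (B(t) \lor \neg L(q,q) \land B(m) \lor \neg L(p,p) \lor \neg B(s) \land J(r))
The prefix is \forall t \exists q \exists m \exists p \exists r \exists s: 1 universal, 5 existential.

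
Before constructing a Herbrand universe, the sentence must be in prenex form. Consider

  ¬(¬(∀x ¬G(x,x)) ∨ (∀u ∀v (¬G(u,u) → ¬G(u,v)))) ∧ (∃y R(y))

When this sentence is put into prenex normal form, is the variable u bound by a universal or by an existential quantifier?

existential

Rewrite implications/biconditionals: A → B as ¬A ∨ B.
  ¬(¬(∀x ¬G(x,x)) ∨ (∀u ∀v (¬¬G(u,u) ∨ ¬G(u,v)))) ∧ (∃y R(y))
Push ¬ through the quantifiers and connectives to reach negation normal form:
  (∀x ¬G(x,x)) ∧ (∃u ∃v (¬G(u,u) ∧ G(u,v))) ∧ (∃y R(y))
Pull the quantifiers to the front (each side's bound variable is not free in the other side):
  ∀x ∃u ∃v ∃y (¬G(x,x) ∧ ¬G(u,u) ∧ G(u,v) ∧ R(y))
The quantifier ∀u sits under an odd number of negations (counting the antecedent side of each →), so it flips to ∃u.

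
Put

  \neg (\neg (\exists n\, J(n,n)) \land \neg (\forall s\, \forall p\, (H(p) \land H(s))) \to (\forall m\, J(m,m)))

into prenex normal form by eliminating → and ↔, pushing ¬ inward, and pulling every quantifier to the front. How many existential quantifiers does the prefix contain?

Rewrite implications/biconditionals: A → B as ¬A ∨ B.
  \neg (\neg (\neg (\exists n\, J(n,n)) \land \neg (\forall s\, \forall p\, (H(p) \land H(s)))) \lor (\forall m\, J(m,m)))
Move each ¬ inward, flipping quantifiers it crosses:
  (\forall n\, \neg J(n,n)) \land (\exists s\, \exists p\, (\neg H(p) \lor \neg H(s))) \land (\exists m\, \neg J(m,m))
All bound variables are already distinct, so no renaming is needed.
Finally move all quantifiers to the prefix:
  \forall n\, \exists s\, \exists p\, \exists m\, (\neg J(n,n) \land (\neg H(p) \lor \neg H(s)) \land \neg J(m,m))
The prefix is \forall n \exists s \exists p \exists m: 1 universal, 3 existential.

3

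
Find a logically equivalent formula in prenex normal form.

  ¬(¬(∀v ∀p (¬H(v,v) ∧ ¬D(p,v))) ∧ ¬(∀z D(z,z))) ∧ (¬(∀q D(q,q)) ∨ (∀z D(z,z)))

∀v ∀p ∀z ∃q ∀x1 ((¬H(v,v) ∧ ¬D(p,v) ∨ D(z,z)) ∧ (¬D(q,q) ∨ D(x1,x1)))

Drive negations inward (¬∀x A ≡ ∃x ¬A, ¬∃x A ≡ ∀x ¬A, De Morgan for ∧/∨):
  ((∀v ∀p (¬H(v,v) ∧ ¬D(p,v))) ∨ (∀z D(z,z))) ∧ ((∃q ¬D(q,q)) ∨ (∀z D(z,z)))
Standardize variables apart so no two quantifiers bind the same name: z↦x1.
  ((∀v ∀p (¬H(v,v) ∧ ¬D(p,v))) ∨ (∀z D(z,z))) ∧ ((∃q ¬D(q,q)) ∨ (∀x1 D(x1,x1)))
Extract every quantifier outward, since the variables are now distinct and don't occur free across branches:
  ∀v ∀p ∀z ∃q ∀x1 ((¬H(v,v) ∧ ¬D(p,v) ∨ D(z,z)) ∧ (¬D(q,q) ∨ D(x1,x1)))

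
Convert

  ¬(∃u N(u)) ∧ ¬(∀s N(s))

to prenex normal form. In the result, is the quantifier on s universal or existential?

Push ¬ through the quantifiers and connectives to reach negation normal form:
  (∀u ¬N(u)) ∧ (∃s ¬N(s))
All bound variables are already distinct, so no renaming is needed.
Extract every quantifier outward, since the variables are now distinct and don't occur free across branches:
  ∀u ∃s (¬N(u) ∧ ¬N(s))
The quantifier ∀s sits under an odd number of negations, so it flips to ∃s.

existential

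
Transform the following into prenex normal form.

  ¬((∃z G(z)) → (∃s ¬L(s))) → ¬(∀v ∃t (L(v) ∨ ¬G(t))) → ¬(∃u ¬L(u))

∀z ∃s ∀v ∃t ∀u (¬G(z) ∨ ¬L(s) ∨ L(v) ∨ ¬G(t) ∨ L(u))

Rewrite implications/biconditionals: A → B as ¬A ∨ B.
  ¬¬(¬(∃z G(z)) ∨ (∃s ¬L(s))) ∨ ¬¬(∀v ∃t (L(v) ∨ ¬G(t))) ∨ ¬(∃u ¬L(u))
Push ¬ through the quantifiers and connectives to reach negation normal form:
  (∀z ¬G(z)) ∨ (∃s ¬L(s)) ∨ (∀v ∃t (L(v) ∨ ¬G(t))) ∨ (∀u L(u))
All bound variables are already distinct, so no renaming is needed.
Extract every quantifier outward, since the variables are now distinct and don't occur free across branches:
  ∀z ∃s ∀v ∃t ∀u (¬G(z) ∨ ¬L(s) ∨ L(v) ∨ ¬G(t) ∨ L(u))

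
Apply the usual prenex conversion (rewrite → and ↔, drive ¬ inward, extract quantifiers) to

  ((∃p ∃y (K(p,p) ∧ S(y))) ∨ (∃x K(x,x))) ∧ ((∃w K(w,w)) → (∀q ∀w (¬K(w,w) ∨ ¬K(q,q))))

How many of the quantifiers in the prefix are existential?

3

Rewrite implications/biconditionals: A → B as ¬A ∨ B.
  ((∃p ∃y (K(p,p) ∧ S(y))) ∨ (∃x K(x,x))) ∧ (¬(∃w K(w,w)) ∨ (∀q ∀w (¬K(w,w) ∨ ¬K(q,q))))
Push ¬ through the quantifiers and connectives to reach negation normal form:
  ((∃p ∃y (K(p,p) ∧ S(y))) ∨ (∃x K(x,x))) ∧ ((∀w ¬K(w,w)) ∨ (∀q ∀w (¬K(w,w) ∨ ¬K(q,q))))
Rename bound variables to avoid capture: w↦a.
  ((∃p ∃y (K(p,p) ∧ S(y))) ∨ (∃x K(x,x))) ∧ ((∀w ¬K(w,w)) ∨ (∀q ∀a (¬K(a,a) ∨ ¬K(q,q))))
Pull the quantifiers to the front (each side's bound variable is not free in the other side):
  ∃p ∃y ∃x ∀w ∀q ∀a ((K(p,p) ∧ S(y) ∨ K(x,x)) ∧ (¬K(w,w) ∨ ¬K(a,a) ∨ ¬K(q,q)))
The prefix is ∃p ∃y ∃x ∀w ∀q ∀a: 3 universal, 3 existential.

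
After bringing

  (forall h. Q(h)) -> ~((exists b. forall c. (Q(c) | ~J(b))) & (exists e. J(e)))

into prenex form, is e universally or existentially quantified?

First replace A → B with ¬A ∨ B.
  ~(forall h. Q(h)) | ~((exists b. forall c. (Q(c) | ~J(b))) & (exists e. J(e)))
Drive negations inward (¬∀x A ≡ ∃x ¬A, ¬∃x A ≡ ∀x ¬A, De Morgan for ∧/∨):
  (exists h. ~Q(h)) | (forall b. exists c. (~Q(c) & J(b))) | (forall e. ~J(e))
Finally move all quantifiers to the prefix:
  exists h. forall b. exists c. forall e. (~Q(h) | ~Q(c) & J(b) | ~J(e))
The quantifier exists e sits under an odd number of negations (counting the antecedent side of each →), so it flips to forall e.

universal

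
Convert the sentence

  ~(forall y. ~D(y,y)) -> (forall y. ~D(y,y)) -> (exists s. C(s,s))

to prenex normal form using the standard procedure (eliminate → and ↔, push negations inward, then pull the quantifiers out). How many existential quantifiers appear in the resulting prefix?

Eliminate → and ↔ using ¬ and ∨.
  ~~(forall y. ~D(y,y)) | ~(forall y. ~D(y,y)) | (exists s. C(s,s))
Push ¬ through the quantifiers and connectives to reach negation normal form:
  (forall y. ~D(y,y)) | (exists y. D(y,y)) | (exists s. C(s,s))
Rename bound variables to avoid capture: y↦z.
  (forall y. ~D(y,y)) | (exists z. D(z,z)) | (exists s. C(s,s))
Finally move all quantifiers to the prefix:
  forall y. exists z. exists s. (~D(y,y) | D(z,z) | C(s,s))
The prefix is forall y exists z exists s: 1 universal, 2 existential.

2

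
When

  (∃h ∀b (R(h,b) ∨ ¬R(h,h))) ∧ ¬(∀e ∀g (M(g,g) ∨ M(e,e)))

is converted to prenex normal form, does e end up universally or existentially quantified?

Push ¬ through the quantifiers and connectives to reach negation normal form:
  (∃h ∀b (R(h,b) ∨ ¬R(h,h))) ∧ (∃e ∃g (¬M(g,g) ∧ ¬M(e,e)))
All bound variables are already distinct, so no renaming is needed.
Finally move all quantifiers to the prefix:
  ∃h ∀b ∃e ∃g ((R(h,b) ∨ ¬R(h,h)) ∧ ¬M(g,g) ∧ ¬M(e,e))
The quantifier ∀e sits under an odd number of negations, so it flips to ∃e.

existential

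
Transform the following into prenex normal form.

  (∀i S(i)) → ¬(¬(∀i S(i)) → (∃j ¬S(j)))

Eliminate → and ↔ using ¬ and ∨.
  ¬(∀i S(i)) ∨ ¬(¬¬(∀i S(i)) ∨ (∃j ¬S(j)))
Drive negations inward (¬∀x A ≡ ∃x ¬A, ¬∃x A ≡ ∀x ¬A, De Morgan for ∧/∨):
  (∃i ¬S(i)) ∨ (∃i ¬S(i)) ∧ (∀j S(j))
Rename bound variables to avoid capture: i↦u.
  (∃i ¬S(i)) ∨ (∃u ¬S(u)) ∧ (∀j S(j))
Pull the quantifiers to the front (each side's bound variable is not free in the other side):
  ∃i ∃u ∀j (¬S(i) ∨ ¬S(u) ∧ S(j))

∃i ∃u ∀j (¬S(i) ∨ ¬S(u) ∧ S(j))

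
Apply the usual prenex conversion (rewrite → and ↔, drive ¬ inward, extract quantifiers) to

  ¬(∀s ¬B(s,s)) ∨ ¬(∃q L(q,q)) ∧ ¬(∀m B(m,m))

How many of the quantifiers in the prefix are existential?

2

Drive negations inward (¬∀x A ≡ ∃x ¬A, ¬∃x A ≡ ∀x ¬A, De Morgan for ∧/∨):
  (∃s B(s,s)) ∨ (∀q ¬L(q,q)) ∧ (∃m ¬B(m,m))
All bound variables are already distinct, so no renaming is needed.
Pull the quantifiers to the front (each side's bound variable is not free in the other side):
  ∃s ∀q ∃m (B(s,s) ∨ ¬L(q,q) ∧ ¬B(m,m))
The prefix is ∃s ∀q ∃m: 1 universal, 2 existential.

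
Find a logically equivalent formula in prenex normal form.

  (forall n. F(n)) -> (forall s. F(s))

Rewrite implications/biconditionals: A → B as ¬A ∨ B.
  ~(forall n. F(n)) | (forall s. F(s))
Move each ¬ inward, flipping quantifiers it crosses:
  (exists n. ~F(n)) | (forall s. F(s))
All bound variables are already distinct, so no renaming is needed.
Pull the quantifiers to the front (each side's bound variable is not free in the other side):
  exists n. forall s. (~F(n) | F(s))

exists n. forall s. (~F(n) | F(s))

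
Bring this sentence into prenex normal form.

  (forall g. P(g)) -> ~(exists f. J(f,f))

exists g. forall f. (~P(g) | ~J(f,f))

Eliminate → and ↔ using ¬ and ∨.
  ~(forall g. P(g)) | ~(exists f. J(f,f))
Move each ¬ inward, flipping quantifiers it crosses:
  (exists g. ~P(g)) | (forall f. ~J(f,f))
All bound variables are already distinct, so no renaming is needed.
Pull the quantifiers to the front (each side's bound variable is not free in the other side):
  exists g. forall f. (~P(g) | ~J(f,f))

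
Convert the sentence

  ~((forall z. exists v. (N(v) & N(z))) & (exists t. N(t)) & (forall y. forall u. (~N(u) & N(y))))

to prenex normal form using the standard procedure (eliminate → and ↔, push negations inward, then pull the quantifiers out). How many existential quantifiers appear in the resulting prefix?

Drive negations inward (¬∀x A ≡ ∃x ¬A, ¬∃x A ≡ ∀x ¬A, De Morgan for ∧/∨):
  (exists z. forall v. (~N(v) | ~N(z))) | (forall t. ~N(t)) | (exists y. exists u. (N(u) | ~N(y)))
Finally move all quantifiers to the prefix:
  exists z. forall v. forall t. exists y. exists u. (~N(v) | ~N(z) | ~N(t) | N(u) | ~N(y))
The prefix is exists z forall v forall t exists y exists u: 2 universal, 3 existential.

3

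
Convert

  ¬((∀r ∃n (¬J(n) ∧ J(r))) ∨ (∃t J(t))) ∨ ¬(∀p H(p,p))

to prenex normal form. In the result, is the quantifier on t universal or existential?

universal

Push ¬ through the quantifiers and connectives to reach negation normal form:
  (∃r ∀n (J(n) ∨ ¬J(r))) ∧ (∀t ¬J(t)) ∨ (∃p ¬H(p,p))
All bound variables are already distinct, so no renaming is needed.
Extract every quantifier outward, since the variables are now distinct and don't occur free across branches:
  ∃r ∀n ∀t ∃p ((J(n) ∨ ¬J(r)) ∧ ¬J(t) ∨ ¬H(p,p))
The quantifier ∃t sits under an odd number of negations, so it flips to ∀t.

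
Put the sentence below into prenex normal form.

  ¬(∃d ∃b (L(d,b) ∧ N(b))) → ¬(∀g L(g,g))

∃d ∃b ∃g (L(d,b) ∧ N(b) ∨ ¬L(g,g))

First replace A → B with ¬A ∨ B.
  ¬¬(∃d ∃b (L(d,b) ∧ N(b))) ∨ ¬(∀g L(g,g))
Push ¬ through the quantifiers and connectives to reach negation normal form:
  (∃d ∃b (L(d,b) ∧ N(b))) ∨ (∃g ¬L(g,g))
Extract every quantifier outward, since the variables are now distinct and don't occur free across branches:
  ∃d ∃b ∃g (L(d,b) ∧ N(b) ∨ ¬L(g,g))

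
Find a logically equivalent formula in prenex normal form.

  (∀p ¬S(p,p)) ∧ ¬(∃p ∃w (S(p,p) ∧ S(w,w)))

Move each ¬ inward, flipping quantifiers it crosses:
  (∀p ¬S(p,p)) ∧ (∀p ∀w (¬S(p,p) ∨ ¬S(w,w)))
Rename bound variables to avoid capture: p↦b.
  (∀p ¬S(p,p)) ∧ (∀b ∀w (¬S(b,b) ∨ ¬S(w,w)))
Finally move all quantifiers to the prefix:
  ∀p ∀b ∀w (¬S(p,p) ∧ (¬S(b,b) ∨ ¬S(w,w)))

∀p ∀b ∀w (¬S(p,p) ∧ (¬S(b,b) ∨ ¬S(w,w)))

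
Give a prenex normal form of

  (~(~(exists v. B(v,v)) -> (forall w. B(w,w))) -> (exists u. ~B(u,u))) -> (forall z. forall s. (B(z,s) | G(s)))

First replace A → B with ¬A ∨ B.
  ~(~~(~~(exists v. B(v,v)) | (forall w. B(w,w))) | (exists u. ~B(u,u))) | (forall z. forall s. (B(z,s) | G(s)))
Drive negations inward (¬∀x A ≡ ∃x ¬A, ¬∃x A ≡ ∀x ¬A, De Morgan for ∧/∨):
  (forall v. ~B(v,v)) & (exists w. ~B(w,w)) & (forall u. B(u,u)) | (forall z. forall s. (B(z,s) | G(s)))
All bound variables are already distinct, so no renaming is needed.
Pull the quantifiers to the front (each side's bound variable is not free in the other side):
  forall v. exists w. forall u. forall z. forall s. (~B(v,v) & ~B(w,w) & B(u,u) | B(z,s) | G(s))

forall v. exists w. forall u. forall z. forall s. (~B(v,v) & ~B(w,w) & B(u,u) | B(z,s) | G(s))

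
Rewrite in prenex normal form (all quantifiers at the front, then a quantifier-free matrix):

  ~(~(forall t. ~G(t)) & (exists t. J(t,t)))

forall t. forall z1. (~G(t) | ~J(z1,z1))

Move each ¬ inward, flipping quantifiers it crosses:
  (forall t. ~G(t)) | (forall t. ~J(t,t))
Give each quantifier a distinct variable: t↦z1.
  (forall t. ~G(t)) | (forall z1. ~J(z1,z1))
Pull the quantifiers to the front (each side's bound variable is not free in the other side):
  forall t. forall z1. (~G(t) | ~J(z1,z1))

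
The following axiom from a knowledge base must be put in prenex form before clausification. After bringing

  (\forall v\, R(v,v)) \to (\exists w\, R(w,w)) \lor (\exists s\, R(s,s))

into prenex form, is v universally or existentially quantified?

existential

Eliminate → and ↔ using ¬ and ∨.
  \neg (\forall v\, R(v,v)) \lor (\exists w\, R(w,w)) \lor (\exists s\, R(s,s))
Move each ¬ inward, flipping quantifiers it crosses:
  (\exists v\, \neg R(v,v)) \lor (\exists w\, R(w,w)) \lor (\exists s\, R(s,s))
Extract every quantifier outward, since the variables are now distinct and don't occur free across branches:
  \exists v\, \exists w\, \exists s\, (\neg R(v,v) \lor R(w,w) \lor R(s,s))
The quantifier \forall v sits under an odd number of negations (counting the antecedent side of each →), so it flips to \exists v.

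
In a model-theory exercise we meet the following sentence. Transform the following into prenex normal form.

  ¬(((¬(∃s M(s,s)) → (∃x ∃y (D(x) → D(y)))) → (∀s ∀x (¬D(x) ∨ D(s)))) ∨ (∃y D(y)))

∃s ∃x ∃y ∃b ∃y1 ∀a ((M(s,s) ∨ ¬D(x) ∨ D(y)) ∧ D(y1) ∧ ¬D(b) ∧ ¬D(a))

Eliminate → and ↔ using ¬ and ∨.
  ¬(¬(¬¬(∃s M(s,s)) ∨ (∃x ∃y (¬D(x) ∨ D(y)))) ∨ (∀s ∀x (¬D(x) ∨ D(s))) ∨ (∃y D(y)))
Push ¬ through the quantifiers and connectives to reach negation normal form:
  ((∃s M(s,s)) ∨ (∃x ∃y (¬D(x) ∨ D(y)))) ∧ (∃s ∃x (D(x) ∧ ¬D(s))) ∧ (∀y ¬D(y))
Give each quantifier a distinct variable: s↦b, x↦y1, y↦a.
  ((∃s M(s,s)) ∨ (∃x ∃y (¬D(x) ∨ D(y)))) ∧ (∃b ∃y1 (D(y1) ∧ ¬D(b))) ∧ (∀a ¬D(a))
Finally move all quantifiers to the prefix:
  ∃s ∃x ∃y ∃b ∃y1 ∀a ((M(s,s) ∨ ¬D(x) ∨ D(y)) ∧ D(y1) ∧ ¬D(b) ∧ ¬D(a))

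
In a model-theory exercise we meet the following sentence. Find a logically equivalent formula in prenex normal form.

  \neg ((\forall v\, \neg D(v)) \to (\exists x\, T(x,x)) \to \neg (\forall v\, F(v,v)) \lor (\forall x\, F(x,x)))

\forall v\, \exists x\, \forall u1\, \exists w\, (\neg D(v) \land T(x,x) \land F(u1,u1) \land \neg F(w,w))

First replace A → B with ¬A ∨ B.
  \neg (\neg (\forall v\, \neg D(v)) \lor \neg (\exists x\, T(x,x)) \lor \neg (\forall v\, F(v,v)) \lor (\forall x\, F(x,x)))
Push ¬ through the quantifiers and connectives to reach negation normal form:
  (\forall v\, \neg D(v)) \land (\exists x\, T(x,x)) \land (\forall v\, F(v,v)) \land (\exists x\, \neg F(x,x))
Standardize variables apart so no two quantifiers bind the same name: v↦u1, x↦w.
  (\forall v\, \neg D(v)) \land (\exists x\, T(x,x)) \land (\forall u1\, F(u1,u1)) \land (\exists w\, \neg F(w,w))
Pull the quantifiers to the front (each side's bound variable is not free in the other side):
  \forall v\, \exists x\, \forall u1\, \exists w\, (\neg D(v) \land T(x,x) \land F(u1,u1) \land \neg F(w,w))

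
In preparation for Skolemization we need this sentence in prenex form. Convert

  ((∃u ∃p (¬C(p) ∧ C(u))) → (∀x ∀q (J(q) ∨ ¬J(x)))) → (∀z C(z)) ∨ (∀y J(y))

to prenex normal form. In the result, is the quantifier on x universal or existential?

First replace A → B with ¬A ∨ B.
  ¬(¬(∃u ∃p (¬C(p) ∧ C(u))) ∨ (∀x ∀q (J(q) ∨ ¬J(x)))) ∨ (∀z C(z)) ∨ (∀y J(y))
Move each ¬ inward, flipping quantifiers it crosses:
  (∃u ∃p (¬C(p) ∧ C(u))) ∧ (∃x ∃q (¬J(q) ∧ J(x))) ∨ (∀z C(z)) ∨ (∀y J(y))
All bound variables are already distinct, so no renaming is needed.
Finally move all quantifiers to the prefix:
  ∃u ∃p ∃x ∃q ∀z ∀y (¬C(p) ∧ C(u) ∧ ¬J(q) ∧ J(x) ∨ C(z) ∨ J(y))
The quantifier ∀x sits under an odd number of negations (counting the antecedent side of each →), so it flips to ∃x.

existential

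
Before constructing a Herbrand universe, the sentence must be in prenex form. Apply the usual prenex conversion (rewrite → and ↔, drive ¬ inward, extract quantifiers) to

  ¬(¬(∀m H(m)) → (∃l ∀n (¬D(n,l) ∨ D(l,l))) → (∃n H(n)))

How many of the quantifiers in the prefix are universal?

2

First replace A → B with ¬A ∨ B.
  ¬(¬¬(∀m H(m)) ∨ ¬(∃l ∀n (¬D(n,l) ∨ D(l,l))) ∨ (∃n H(n)))
Drive negations inward (¬∀x A ≡ ∃x ¬A, ¬∃x A ≡ ∀x ¬A, De Morgan for ∧/∨):
  (∃m ¬H(m)) ∧ (∃l ∀n (¬D(n,l) ∨ D(l,l))) ∧ (∀n ¬H(n))
Rename bound variables to avoid capture: n↦x.
  (∃m ¬H(m)) ∧ (∃l ∀n (¬D(n,l) ∨ D(l,l))) ∧ (∀x ¬H(x))
Pull the quantifiers to the front (each side's bound variable is not free in the other side):
  ∃m ∃l ∀n ∀x (¬H(m) ∧ (¬D(n,l) ∨ D(l,l)) ∧ ¬H(x))
The prefix is ∃m ∃l ∀n ∀x: 2 universal, 2 existential.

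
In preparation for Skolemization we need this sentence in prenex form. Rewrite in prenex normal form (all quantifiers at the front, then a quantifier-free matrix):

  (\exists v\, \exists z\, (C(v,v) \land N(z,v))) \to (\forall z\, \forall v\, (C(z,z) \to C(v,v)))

Rewrite implications/biconditionals: A → B as ¬A ∨ B.
  \neg (\exists v\, \exists z\, (C(v,v) \land N(z,v))) \lor (\forall z\, \forall v\, (\neg C(z,z) \lor C(v,v)))
Move each ¬ inward, flipping quantifiers it crosses:
  (\forall v\, \forall z\, (\neg C(v,v) \lor \neg N(z,v))) \lor (\forall z\, \forall v\, (\neg C(z,z) \lor C(v,v)))
Standardize variables apart so no two quantifiers bind the same name: z↦y1, v↦w.
  (\forall v\, \forall z\, (\neg C(v,v) \lor \neg N(z,v))) \lor (\forall y1\, \forall w\, (\neg C(y1,y1) \lor C(w,w)))
Pull the quantifiers to the front (each side's bound variable is not free in the other side):
  \forall v\, \forall z\, \forall y1\, \forall w\, (\neg C(v,v) \lor \neg N(z,v) \lor \neg C(y1,y1) \lor C(w,w))

\forall v\, \forall z\, \forall y1\, \forall w\, (\neg C(v,v) \lor \neg N(z,v) \lor \neg C(y1,y1) \lor C(w,w))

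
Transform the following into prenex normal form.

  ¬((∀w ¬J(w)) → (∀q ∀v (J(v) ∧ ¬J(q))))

∀w ∃q ∃v (¬J(w) ∧ (¬J(v) ∨ J(q)))

Eliminate → and ↔ using ¬ and ∨.
  ¬(¬(∀w ¬J(w)) ∨ (∀q ∀v (J(v) ∧ ¬J(q))))
Push ¬ through the quantifiers and connectives to reach negation normal form:
  (∀w ¬J(w)) ∧ (∃q ∃v (¬J(v) ∨ J(q)))
All bound variables are already distinct, so no renaming is needed.
Pull the quantifiers to the front (each side's bound variable is not free in the other side):
  ∀w ∃q ∃v (¬J(w) ∧ (¬J(v) ∨ J(q)))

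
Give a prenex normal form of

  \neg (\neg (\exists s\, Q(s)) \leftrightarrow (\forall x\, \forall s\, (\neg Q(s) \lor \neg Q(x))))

\forall s\, \exists x\, \exists v\, \forall v1\, \forall z1\, \exists c\, (\neg Q(s) \land Q(v) \land Q(x) \lor (\neg Q(z1) \lor \neg Q(v1)) \land Q(c))

Rewrite implications/biconditionals: A → B as ¬A ∨ B; A ↔ B as (¬A ∨ B) ∧ (¬B ∨ A).
  \neg ((\neg \neg (\exists s\, Q(s)) \lor (\forall x\, \forall s\, (\neg Q(s) \lor \neg Q(x)))) \land (\neg (\forall x\, \forall s\, (\neg Q(s) \lor \neg Q(x))) \lor \neg (\exists s\, Q(s))))
Drive negations inward (¬∀x A ≡ ∃x ¬A, ¬∃x A ≡ ∀x ¬A, De Morgan for ∧/∨):
  (\forall s\, \neg Q(s)) \land (\exists x\, \exists s\, (Q(s) \land Q(x))) \lor (\forall x\, \forall s\, (\neg Q(s) \lor \neg Q(x))) \land (\exists s\, Q(s))
Rename bound variables to avoid capture: s↦v, x↦v1, s↦z1, s↦c.
  (\forall s\, \neg Q(s)) \land (\exists x\, \exists v\, (Q(v) \land Q(x))) \lor (\forall v1\, \forall z1\, (\neg Q(z1) \lor \neg Q(v1))) \land (\exists c\, Q(c))
Extract every quantifier outward, since the variables are now distinct and don't occur free across branches:
  \forall s\, \exists x\, \exists v\, \forall v1\, \forall z1\, \exists c\, (\neg Q(s) \land Q(v) \land Q(x) \lor (\neg Q(z1) \lor \neg Q(v1)) \land Q(c))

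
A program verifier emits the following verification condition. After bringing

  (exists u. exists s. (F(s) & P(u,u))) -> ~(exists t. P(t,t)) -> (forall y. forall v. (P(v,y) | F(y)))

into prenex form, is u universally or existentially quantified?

universal

Eliminate → and ↔ using ¬ and ∨.
  ~(exists u. exists s. (F(s) & P(u,u))) | ~~(exists t. P(t,t)) | (forall y. forall v. (P(v,y) | F(y)))
Push ¬ through the quantifiers and connectives to reach negation normal form:
  (forall u. forall s. (~F(s) | ~P(u,u))) | (exists t. P(t,t)) | (forall y. forall v. (P(v,y) | F(y)))
All bound variables are already distinct, so no renaming is needed.
Extract every quantifier outward, since the variables are now distinct and don't occur free across branches:
  forall u. forall s. exists t. forall y. forall v. (~F(s) | ~P(u,u) | P(t,t) | P(v,y) | F(y))
The quantifier exists u sits under an odd number of negations (counting the antecedent side of each →), so it flips to forall u.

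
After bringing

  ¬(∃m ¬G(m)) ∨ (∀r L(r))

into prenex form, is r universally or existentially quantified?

universal

Push ¬ through the quantifiers and connectives to reach negation normal form:
  (∀m G(m)) ∨ (∀r L(r))
Finally move all quantifiers to the prefix:
  ∀m ∀r (G(m) ∨ L(r))
The quantifier ∀r sits under an even number of negations, so it remains universal.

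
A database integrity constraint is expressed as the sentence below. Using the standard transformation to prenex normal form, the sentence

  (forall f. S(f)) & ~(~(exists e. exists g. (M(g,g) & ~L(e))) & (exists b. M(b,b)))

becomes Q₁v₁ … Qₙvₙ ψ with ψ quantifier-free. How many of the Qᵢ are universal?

Move each ¬ inward, flipping quantifiers it crosses:
  (forall f. S(f)) & ((exists e. exists g. (M(g,g) & ~L(e))) | (forall b. ~M(b,b)))
All bound variables are already distinct, so no renaming is needed.
Pull the quantifiers to the front (each side's bound variable is not free in the other side):
  forall f. exists e. exists g. forall b. (S(f) & (M(g,g) & ~L(e) | ~M(b,b)))
The prefix is forall f exists e exists g forall b: 2 universal, 2 existential.

2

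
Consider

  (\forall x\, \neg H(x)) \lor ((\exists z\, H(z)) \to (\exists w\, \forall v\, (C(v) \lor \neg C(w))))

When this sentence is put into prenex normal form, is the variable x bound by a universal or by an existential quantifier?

Rewrite implications/biconditionals: A → B as ¬A ∨ B.
  (\forall x\, \neg H(x)) \lor \neg (\exists z\, H(z)) \lor (\exists w\, \forall v\, (C(v) \lor \neg C(w)))
Move each ¬ inward, flipping quantifiers it crosses:
  (\forall x\, \neg H(x)) \lor (\forall z\, \neg H(z)) \lor (\exists w\, \forall v\, (C(v) \lor \neg C(w)))
All bound variables are already distinct, so no renaming is needed.
Extract every quantifier outward, since the variables are now distinct and don't occur free across branches:
  \forall x\, \forall z\, \exists w\, \forall v\, (\neg H(x) \lor \neg H(z) \lor C(v) \lor \neg C(w))
The quantifier \forall x sits under an even number of negations (counting the antecedent side of each →), so it remains universal.

universal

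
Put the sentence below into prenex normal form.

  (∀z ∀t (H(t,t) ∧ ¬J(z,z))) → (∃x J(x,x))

∃z ∃t ∃x (¬H(t,t) ∨ J(z,z) ∨ J(x,x))

Eliminate → and ↔ using ¬ and ∨.
  ¬(∀z ∀t (H(t,t) ∧ ¬J(z,z))) ∨ (∃x J(x,x))
Drive negations inward (¬∀x A ≡ ∃x ¬A, ¬∃x A ≡ ∀x ¬A, De Morgan for ∧/∨):
  (∃z ∃t (¬H(t,t) ∨ J(z,z))) ∨ (∃x J(x,x))
All bound variables are already distinct, so no renaming is needed.
Pull the quantifiers to the front (each side's bound variable is not free in the other side):
  ∃z ∃t ∃x (¬H(t,t) ∨ J(z,z) ∨ J(x,x))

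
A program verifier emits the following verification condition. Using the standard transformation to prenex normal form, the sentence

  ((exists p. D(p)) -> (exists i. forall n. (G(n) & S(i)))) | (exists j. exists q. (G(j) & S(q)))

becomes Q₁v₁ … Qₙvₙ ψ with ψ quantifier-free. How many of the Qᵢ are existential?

Rewrite implications/biconditionals: A → B as ¬A ∨ B.
  ~(exists p. D(p)) | (exists i. forall n. (G(n) & S(i))) | (exists j. exists q. (G(j) & S(q)))
Move each ¬ inward, flipping quantifiers it crosses:
  (forall p. ~D(p)) | (exists i. forall n. (G(n) & S(i))) | (exists j. exists q. (G(j) & S(q)))
All bound variables are already distinct, so no renaming is needed.
Extract every quantifier outward, since the variables are now distinct and don't occur free across branches:
  forall p. exists i. forall n. exists j. exists q. (~D(p) | G(n) & S(i) | G(j) & S(q))
The prefix is forall p exists i forall n exists j exists q: 2 universal, 3 existential.

3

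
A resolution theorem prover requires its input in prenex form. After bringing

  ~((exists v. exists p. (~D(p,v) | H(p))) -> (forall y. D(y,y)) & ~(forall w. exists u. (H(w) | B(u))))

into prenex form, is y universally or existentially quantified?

existential

Eliminate → and ↔ using ¬ and ∨.
  ~(~(exists v. exists p. (~D(p,v) | H(p))) | (forall y. D(y,y)) & ~(forall w. exists u. (H(w) | B(u))))
Drive negations inward (¬∀x A ≡ ∃x ¬A, ¬∃x A ≡ ∀x ¬A, De Morgan for ∧/∨):
  (exists v. exists p. (~D(p,v) | H(p))) & ((exists y. ~D(y,y)) | (forall w. exists u. (H(w) | B(u))))
All bound variables are already distinct, so no renaming is needed.
Extract every quantifier outward, since the variables are now distinct and don't occur free across branches:
  exists v. exists p. exists y. forall w. exists u. ((~D(p,v) | H(p)) & (~D(y,y) | H(w) | B(u)))
The quantifier forall y sits under an odd number of negations (counting the antecedent side of each →), so it flips to exists y.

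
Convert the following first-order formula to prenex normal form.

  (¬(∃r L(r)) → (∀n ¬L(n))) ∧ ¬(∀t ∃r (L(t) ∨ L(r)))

Eliminate → and ↔ using ¬ and ∨.
  (¬¬(∃r L(r)) ∨ (∀n ¬L(n))) ∧ ¬(∀t ∃r (L(t) ∨ L(r)))
Move each ¬ inward, flipping quantifiers it crosses:
  ((∃r L(r)) ∨ (∀n ¬L(n))) ∧ (∃t ∀r (¬L(t) ∧ ¬L(r)))
Rename bound variables to avoid capture: r↦u1.
  ((∃r L(r)) ∨ (∀n ¬L(n))) ∧ (∃t ∀u1 (¬L(t) ∧ ¬L(u1)))
Finally move all quantifiers to the prefix:
  ∃r ∀n ∃t ∀u1 ((L(r) ∨ ¬L(n)) ∧ ¬L(t) ∧ ¬L(u1))

∃r ∀n ∃t ∀u1 ((L(r) ∨ ¬L(n)) ∧ ¬L(t) ∧ ¬L(u1))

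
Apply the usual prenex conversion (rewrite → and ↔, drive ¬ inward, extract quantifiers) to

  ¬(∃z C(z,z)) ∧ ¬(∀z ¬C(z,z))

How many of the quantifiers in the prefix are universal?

1

Push ¬ through the quantifiers and connectives to reach negation normal form:
  (∀z ¬C(z,z)) ∧ (∃z C(z,z))
Standardize variables apart so no two quantifiers bind the same name: z↦y.
  (∀z ¬C(z,z)) ∧ (∃y C(y,y))
Extract every quantifier outward, since the variables are now distinct and don't occur free across branches:
  ∀z ∃y (¬C(z,z) ∧ C(y,y))
The prefix is ∀z ∃y: 1 universal, 1 existential.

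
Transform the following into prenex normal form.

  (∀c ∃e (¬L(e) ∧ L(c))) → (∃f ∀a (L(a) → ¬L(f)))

First replace A → B with ¬A ∨ B.
  ¬(∀c ∃e (¬L(e) ∧ L(c))) ∨ (∃f ∀a (¬L(a) ∨ ¬L(f)))
Drive negations inward (¬∀x A ≡ ∃x ¬A, ¬∃x A ≡ ∀x ¬A, De Morgan for ∧/∨):
  (∃c ∀e (L(e) ∨ ¬L(c))) ∨ (∃f ∀a (¬L(a) ∨ ¬L(f)))
All bound variables are already distinct, so no renaming is needed.
Extract every quantifier outward, since the variables are now distinct and don't occur free across branches:
  ∃c ∀e ∃f ∀a (L(e) ∨ ¬L(c) ∨ ¬L(a) ∨ ¬L(f))

∃c ∀e ∃f ∀a (L(e) ∨ ¬L(c) ∨ ¬L(a) ∨ ¬L(f))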